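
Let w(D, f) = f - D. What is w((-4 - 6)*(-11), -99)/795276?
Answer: -209/795276 ≈ -0.00026280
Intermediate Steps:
w((-4 - 6)*(-11), -99)/795276 = (-99 - (-4 - 6)*(-11))/795276 = (-99 - (-10)*(-11))*(1/795276) = (-99 - 1*110)*(1/795276) = (-99 - 110)*(1/795276) = -209*1/795276 = -209/795276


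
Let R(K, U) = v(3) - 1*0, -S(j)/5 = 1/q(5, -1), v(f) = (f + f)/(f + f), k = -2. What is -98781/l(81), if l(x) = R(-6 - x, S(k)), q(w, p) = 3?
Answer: -98781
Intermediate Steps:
v(f) = 1 (v(f) = (2*f)/((2*f)) = (2*f)*(1/(2*f)) = 1)
S(j) = -5/3
R(K, U) = 1 (R(K, U) = 1 - 1*0 = 1 + 0 = 1)
l(x) = 1
-98781/l(81) = -98781/1 = -98781*1 = -98781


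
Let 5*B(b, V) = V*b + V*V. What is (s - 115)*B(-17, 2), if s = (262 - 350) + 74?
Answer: 774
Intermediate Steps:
B(b, V) = V**2/5 + V*b/5 (B(b, V) = (V*b + V*V)/5 = (V*b + V**2)/5 = (V**2 + V*b)/5 = V**2/5 + V*b/5)
s = -14 (s = -88 + 74 = -14)
(s - 115)*B(-17, 2) = (-14 - 115)*((1/5)*2*(2 - 17)) = -129*2*(-15)/5 = -129*(-6) = 774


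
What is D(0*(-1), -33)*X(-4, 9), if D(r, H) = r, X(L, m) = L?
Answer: 0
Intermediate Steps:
D(0*(-1), -33)*X(-4, 9) = (0*(-1))*(-4) = 0*(-4) = 0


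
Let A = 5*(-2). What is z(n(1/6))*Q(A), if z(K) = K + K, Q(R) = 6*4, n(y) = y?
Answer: 8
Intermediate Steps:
A = -10
Q(R) = 24
z(K) = 2*K
z(n(1/6))*Q(A) = (2/6)*24 = (2*(⅙))*24 = (⅓)*24 = 8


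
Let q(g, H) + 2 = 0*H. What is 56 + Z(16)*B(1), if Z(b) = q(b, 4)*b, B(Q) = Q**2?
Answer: 24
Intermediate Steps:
q(g, H) = -2 (q(g, H) = -2 + 0*H = -2 + 0 = -2)
Z(b) = -2*b
56 + Z(16)*B(1) = 56 - 2*16*1**2 = 56 - 32*1 = 56 - 32 = 24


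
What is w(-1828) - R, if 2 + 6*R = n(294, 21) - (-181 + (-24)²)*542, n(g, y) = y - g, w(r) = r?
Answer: 67799/2 ≈ 33900.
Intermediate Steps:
R = -71455/2 (R = -⅓ + ((21 - 1*294) - (-181 + (-24)²)*542)/6 = -⅓ + ((21 - 294) - (-181 + 576)*542)/6 = -⅓ + (-273 - 395*542)/6 = -⅓ + (-273 - 1*214090)/6 = -⅓ + (-273 - 214090)/6 = -⅓ + (⅙)*(-214363) = -⅓ - 214363/6 = -71455/2 ≈ -35728.)
w(-1828) - R = -1828 - 1*(-71455/2) = -1828 + 71455/2 = 67799/2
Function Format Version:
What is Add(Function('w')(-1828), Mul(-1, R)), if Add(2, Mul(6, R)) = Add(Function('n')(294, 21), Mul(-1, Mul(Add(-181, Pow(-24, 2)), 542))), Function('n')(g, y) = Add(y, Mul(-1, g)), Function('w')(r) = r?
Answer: Rational(67799, 2) ≈ 33900.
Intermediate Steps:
R = Rational(-71455, 2) (R = Add(Rational(-1, 3), Mul(Rational(1, 6), Add(Add(21, Mul(-1, 294)), Mul(-1, Mul(Add(-181, Pow(-24, 2)), 542))))) = Add(Rational(-1, 3), Mul(Rational(1, 6), Add(Add(21, -294), Mul(-1, Mul(Add(-181, 576), 542))))) = Add(Rational(-1, 3), Mul(Rational(1, 6), Add(-273, Mul(-1, Mul(395, 542))))) = Add(Rational(-1, 3), Mul(Rational(1, 6), Add(-273, Mul(-1, 214090)))) = Add(Rational(-1, 3), Mul(Rational(1, 6), Add(-273, -214090))) = Add(Rational(-1, 3), Mul(Rational(1, 6), -214363)) = Add(Rational(-1, 3), Rational(-214363, 6)) = Rational(-71455, 2) ≈ -35728.)
Add(Function('w')(-1828), Mul(-1, R)) = Add(-1828, Mul(-1, Rational(-71455, 2))) = Add(-1828, Rational(71455, 2)) = Rational(67799, 2)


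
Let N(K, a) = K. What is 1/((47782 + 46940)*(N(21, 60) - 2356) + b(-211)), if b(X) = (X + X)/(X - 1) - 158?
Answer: -106/23444658757 ≈ -4.5213e-9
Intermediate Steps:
b(X) = -158 + 2*X/(-1 + X) (b(X) = (2*X)/(-1 + X) - 158 = 2*X/(-1 + X) - 158 = -158 + 2*X/(-1 + X))
1/((47782 + 46940)*(N(21, 60) - 2356) + b(-211)) = 1/((47782 + 46940)*(21 - 2356) + 2*(79 - 78*(-211))/(-1 - 211)) = 1/(94722*(-2335) + 2*(79 + 16458)/(-212)) = 1/(-221175870 + 2*(-1/212)*16537) = 1/(-221175870 - 16537/106) = 1/(-23444658757/106) = -106/23444658757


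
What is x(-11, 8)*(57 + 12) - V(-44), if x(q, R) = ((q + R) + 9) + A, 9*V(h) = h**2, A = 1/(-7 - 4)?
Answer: 19069/99 ≈ 192.62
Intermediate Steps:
A = -1/11 (A = 1/(-11) = -1/11 ≈ -0.090909)
V(h) = h**2/9
x(q, R) = 98/11 + R + q (x(q, R) = ((q + R) + 9) - 1/11 = ((R + q) + 9) - 1/11 = (9 + R + q) - 1/11 = 98/11 + R + q)
x(-11, 8)*(57 + 12) - V(-44) = (98/11 + 8 - 11)*(57 + 12) - (-44)**2/9 = (65/11)*69 - 1936/9 = 4485/11 - 1*1936/9 = 4485/11 - 1936/9 = 19069/99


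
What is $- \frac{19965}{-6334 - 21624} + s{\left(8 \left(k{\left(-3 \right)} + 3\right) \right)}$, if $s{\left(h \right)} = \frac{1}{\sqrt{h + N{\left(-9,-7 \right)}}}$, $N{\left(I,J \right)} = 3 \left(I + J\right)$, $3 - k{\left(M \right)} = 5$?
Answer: $\frac{19965}{27958} - \frac{i \sqrt{10}}{20} \approx 0.71411 - 0.15811 i$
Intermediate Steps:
$k{\left(M \right)} = -2$ ($k{\left(M \right)} = 3 - 5 = -2$)
$N{\left(I,J \right)} = 3 I + 3 J$
$s{\left(h \right)} = \frac{1}{\sqrt{-48 + h}}$ ($s{\left(h \right)} = \frac{1}{\sqrt{h + \left(3 \left(-9\right) + 3 \left(-7\right)\right)}} = \frac{1}{\sqrt{h - 48}} = \frac{1}{\sqrt{-48 + h}}$)
$- \frac{19965}{-6334 - 21624} + s{\left(8 \left(k{\left(-3 \right)} + 3\right) \right)} = - \frac{19965}{-6334 - 21624} + \frac{1}{\sqrt{-48 + 8 \left(-2 + 3\right)}} = - \frac{19965}{-27958} + \frac{1}{\sqrt{-48 + 8 \cdot 1}} = \left(-19965\right) \left(- \frac{1}{27958}\right) + \frac{1}{\sqrt{-48 + 8}} = \frac{19965}{27958} + \frac{1}{\sqrt{-40}} = \frac{19965}{27958} - \frac{i \sqrt{10}}{20}$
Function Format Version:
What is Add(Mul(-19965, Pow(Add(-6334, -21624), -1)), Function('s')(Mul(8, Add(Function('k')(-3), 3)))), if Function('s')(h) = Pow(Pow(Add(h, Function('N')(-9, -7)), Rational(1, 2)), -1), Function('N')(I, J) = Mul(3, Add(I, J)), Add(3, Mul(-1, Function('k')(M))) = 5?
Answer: Add(Rational(19965, 27958), Mul(Rational(-1, 20), I, Pow(10, Rational(1, 2)))) ≈ Add(0.71411, Mul(-0.15811, I))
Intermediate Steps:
Function('k')(M) = -2 (Function('k')(M) = Add(3, Mul(-1, 5)) = Add(3, -5) = -2)
Function('N')(I, J) = Add(Mul(3, I), Mul(3, J))
Function('s')(h) = Pow(Add(-48, h), Rational(-1, 2)) (Function('s')(h) = Pow(Pow(Add(h, Add(Mul(3, -9), Mul(3, -7))), Rational(1, 2)), -1) = Pow(Pow(Add(h, Add(-27, -21)), Rational(1, 2)), -1) = Pow(Pow(Add(h, -48), Rational(1, 2)), -1) = Pow(Pow(Add(-48, h), Rational(1, 2)), -1) = Pow(Add(-48, h), Rational(-1, 2)))
Add(Mul(-19965, Pow(Add(-6334, -21624), -1)), Function('s')(Mul(8, Add(Function('k')(-3), 3)))) = Add(Mul(-19965, Pow(Add(-6334, -21624), -1)), Pow(Add(-48, Mul(8, Add(-2, 3))), Rational(-1, 2))) = Add(Mul(-19965, Pow(-27958, -1)), Pow(Add(-48, Mul(8, 1)), Rational(-1, 2))) = Add(Mul(-19965, Rational(-1, 27958)), Pow(Add(-48, 8), Rational(-1, 2))) = Add(Rational(19965, 27958), Pow(-40, Rational(-1, 2))) = Add(Rational(19965, 27958), Mul(Rational(-1, 20), I, Pow(10, Rational(1, 2))))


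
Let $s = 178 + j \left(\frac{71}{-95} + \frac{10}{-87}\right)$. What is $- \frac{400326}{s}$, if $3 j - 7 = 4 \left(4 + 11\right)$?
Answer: $- \frac{9926083170}{3936001} \approx -2521.9$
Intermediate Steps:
$j = \frac{67}{3}$ ($j = \frac{7}{3} + \frac{4 \left(4 + 11\right)}{3} = \frac{7}{3} + \frac{4 \cdot 15}{3} = \frac{7}{3} + \frac{1}{3} \cdot 60 = \frac{7}{3} + 20 = \frac{67}{3} \approx 22.333$)
$s = \frac{3936001}{24795}$ ($s = 178 + \frac{67 \left(\frac{71}{-95} + \frac{10}{-87}\right)}{3} = 178 + \frac{67 \left(71 \left(- \frac{1}{95}\right) + 10 \left(- \frac{1}{87}\right)\right)}{3} = 178 + \frac{67 \left(- \frac{71}{95} - \frac{10}{87}\right)}{3} = 178 + \frac{67}{3} \left(- \frac{7127}{8265}\right) = 178 - \frac{477509}{24795} = \frac{3936001}{24795} \approx 158.74$)
$- \frac{400326}{s} = - \frac{400326}{\frac{3936001}{24795}} = \left(-400326\right) \frac{24795}{3936001} = - \frac{9926083170}{3936001}$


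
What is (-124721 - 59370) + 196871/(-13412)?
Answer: -2469225363/13412 ≈ -1.8411e+5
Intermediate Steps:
(-124721 - 59370) + 196871/(-13412) = -184091 + 196871*(-1/13412) = -184091 - 196871/13412 = -2469225363/13412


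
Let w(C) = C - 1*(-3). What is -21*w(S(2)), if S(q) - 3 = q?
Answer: -168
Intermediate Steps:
S(q) = 3 + q
w(C) = 3 + C (w(C) = C + 3 = 3 + C)
-21*w(S(2)) = -21*(3 + (3 + 2)) = -21*(3 + 5) = -21*8 = -168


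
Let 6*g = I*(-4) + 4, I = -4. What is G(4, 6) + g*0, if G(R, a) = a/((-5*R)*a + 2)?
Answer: -3/59 ≈ -0.050847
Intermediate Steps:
G(R, a) = a/(2 - 5*R*a) (G(R, a) = a/(-5*R*a + 2) = a/(2 - 5*R*a))
g = 10/3 (g = (-4*(-4) + 4)/6 = (16 + 4)/6 = (1/6)*20 = 10/3 ≈ 3.3333)
G(4, 6) + g*0 = -1*6/(-2 + 5*4*6) + (10/3)*0 = -1*6/(-2 + 120) + 0 = -1*6/118 + 0 = -1*6*1/118 + 0 = -3/59 + 0 = -3/59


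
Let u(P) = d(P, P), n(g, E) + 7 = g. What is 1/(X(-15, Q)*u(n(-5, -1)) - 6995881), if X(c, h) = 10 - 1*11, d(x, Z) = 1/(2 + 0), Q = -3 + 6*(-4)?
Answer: -2/13991763 ≈ -1.4294e-7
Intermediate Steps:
Q = -27 (Q = -3 - 24 = -27)
d(x, Z) = 1/2
n(g, E) = -7 + g
u(P) = 1/2
X(c, h) = -1 (X(c, h) = 10 - 11 = -1)
1/(X(-15, Q)*u(n(-5, -1)) - 6995881) = 1/(-1*1/2 - 6995881) = 1/(-1/2 - 6995881) = 1/(-13991763/2) = -2/13991763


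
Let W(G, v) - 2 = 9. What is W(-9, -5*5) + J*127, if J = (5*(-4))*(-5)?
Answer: 12711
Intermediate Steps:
J = 100 (J = -20*(-5) = 100)
W(G, v) = 11 (W(G, v) = 2 + 9 = 11)
W(-9, -5*5) + J*127 = 11 + 100*127 = 11 + 12700 = 12711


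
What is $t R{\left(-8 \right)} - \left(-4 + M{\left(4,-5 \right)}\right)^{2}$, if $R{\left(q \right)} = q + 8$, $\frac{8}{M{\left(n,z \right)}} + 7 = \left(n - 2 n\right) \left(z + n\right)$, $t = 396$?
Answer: $- \frac{400}{9} \approx -44.444$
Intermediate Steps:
$M{\left(n,z \right)} = \frac{8}{-7 - n \left(n + z\right)}$ ($M{\left(n,z \right)} = \frac{8}{-7 + \left(n - 2 n\right) \left(z + n\right)} = \frac{8}{-7 + - n \left(n + z\right)} = \frac{8}{-7 - n \left(n + z\right)}$)
$R{\left(q \right)} = 8 + q$
$t R{\left(-8 \right)} - \left(-4 + M{\left(4,-5 \right)}\right)^{2} = 396 \left(8 - 8\right) - \left(-4 - \frac{8}{7 + 4^{2} + 4 \left(-5\right)}\right)^{2} = 396 \cdot 0 - \left(-4 - \frac{8}{7 + 16 - 20}\right)^{2} = 0 - \left(-4 - \frac{8}{3}\right)^{2} = 0 - \left(- \frac{20}{3}\right)^{2} = 0 - \frac{400}{9} = - \frac{400}{9}$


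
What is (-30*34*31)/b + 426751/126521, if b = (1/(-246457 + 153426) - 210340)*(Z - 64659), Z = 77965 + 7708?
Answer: 4617959914029909413/1369106732291487133 ≈ 3.3730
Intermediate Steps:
Z = 85673
b = -411204905328574/93031 (b = (1/(-246457 + 153426) - 210340)*(85673 - 64659) = (1/(-93031) - 210340)*21014 = (-1/93031 - 210340)*21014 = -19568140541/93031*21014 = -411204905328574/93031 ≈ -4.4201e+9)
(-30*34*31)/b + 426751/126521 = (-30*34*31)/(-411204905328574/93031) + 426751/126521 = -1020*31*(-93031/411204905328574) + 426751*(1/126521) = -31620*(-93031/411204905328574) + 426751/126521 = 1470820110/205602452664287 + 426751/126521 = 4617959914029909413/1369106732291487133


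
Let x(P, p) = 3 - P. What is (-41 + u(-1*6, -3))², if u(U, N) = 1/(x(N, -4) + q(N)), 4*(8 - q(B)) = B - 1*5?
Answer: 429025/256 ≈ 1675.9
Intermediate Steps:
q(B) = 37/4 - B/4 (q(B) = 8 - (B - 1*5)/4 = 8 - (B - 5)/4 = 8 - (-5 + B)/4 = 8 + (5/4 - B/4) = 37/4 - B/4)
u(U, N) = 1/(49/4 - 5*N/4) (u(U, N) = 1/((3 - N) + (37/4 - N/4)) = 1/(49/4 - 5*N/4))
(-41 + u(-1*6, -3))² = (-41 - 4/(-49 + 5*(-3)))² = (-41 - 4/(-49 - 15))² = (-41 - 4/(-64))² = (-41 - 4*(-1/64))² = (-41 + 1/16)² = (-655/16)² = 429025/256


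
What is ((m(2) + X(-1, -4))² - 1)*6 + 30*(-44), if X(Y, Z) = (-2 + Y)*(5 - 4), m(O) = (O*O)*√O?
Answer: -1080 - 144*√2 ≈ -1283.6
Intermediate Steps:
m(O) = O^(5/2) (m(O) = O²*√O = O^(5/2))
X(Y, Z) = -2 + Y (X(Y, Z) = (-2 + Y)*1 = -2 + Y)
((m(2) + X(-1, -4))² - 1)*6 + 30*(-44) = ((2^(5/2) + (-2 - 1))² - 1)*6 + 30*(-44) = ((4*√2 - 3)² - 1)*6 - 1320 = ((-3 + 4*√2)² - 1)*6 - 1320 = (-1 + (-3 + 4*√2)²)*6 - 1320 = (-6 + 6*(-3 + 4*√2)²) - 1320 = -1326 + 6*(-3 + 4*√2)²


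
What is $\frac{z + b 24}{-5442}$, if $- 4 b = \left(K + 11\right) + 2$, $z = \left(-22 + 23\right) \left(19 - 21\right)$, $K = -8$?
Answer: $\frac{16}{2721} \approx 0.0058802$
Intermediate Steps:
$z = -2$ ($z = 1 \left(-2\right) = -2$)
$b = - \frac{5}{4}$ ($b = - \frac{\left(-8 + 11\right) + 2}{4} = - \frac{3 + 2}{4} = \left(- \frac{1}{4}\right) 5 = - \frac{5}{4} \approx -1.25$)
$\frac{z + b 24}{-5442} = \frac{-2 - 30}{-5442} = \left(-2 - 30\right) \left(- \frac{1}{5442}\right) = \left(-32\right) \left(- \frac{1}{5442}\right) = \frac{16}{2721}$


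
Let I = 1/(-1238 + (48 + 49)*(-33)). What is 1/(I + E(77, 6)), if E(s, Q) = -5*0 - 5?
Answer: -4439/22196 ≈ -0.19999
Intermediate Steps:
E(s, Q) = -5 (E(s, Q) = 0 - 5 = -5)
I = -1/4439 (I = 1/(-1238 + 97*(-33)) = 1/(-1238 - 3201) = 1/(-4439) = -1/4439 ≈ -0.00022528)
1/(I + E(77, 6)) = 1/(-1/4439 - 5) = 1/(-22196/4439) = -4439/22196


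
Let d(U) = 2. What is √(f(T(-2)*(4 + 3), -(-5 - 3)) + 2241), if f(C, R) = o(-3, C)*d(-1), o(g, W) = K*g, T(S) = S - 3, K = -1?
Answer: √2247 ≈ 47.403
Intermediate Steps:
T(S) = -3 + S
o(g, W) = -g
f(C, R) = 6 (f(C, R) = -1*(-3)*2 = 3*2 = 6)
√(f(T(-2)*(4 + 3), -(-5 - 3)) + 2241) = √(6 + 2241) = √2247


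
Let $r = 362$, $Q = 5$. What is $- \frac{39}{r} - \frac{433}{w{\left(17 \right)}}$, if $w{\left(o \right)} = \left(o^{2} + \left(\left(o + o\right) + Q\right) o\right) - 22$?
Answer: $- \frac{48254}{84165} \approx -0.57333$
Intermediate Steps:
$w{\left(o \right)} = -22 + o^{2} + o \left(5 + 2 o\right)$ ($w{\left(o \right)} = \left(o^{2} + \left(\left(o + o\right) + 5\right) o\right) - 22 = \left(o^{2} + \left(2 o + 5\right) o\right) - 22 = \left(o^{2} + \left(5 + 2 o\right) o\right) - 22 = \left(o^{2} + o \left(5 + 2 o\right)\right) - 22 = -22 + o^{2} + o \left(5 + 2 o\right)$)
$- \frac{39}{r} - \frac{433}{w{\left(17 \right)}} = - \frac{39}{362} - \frac{433}{-22 + 3 \cdot 17^{2} + 5 \cdot 17} = \left(-39\right) \frac{1}{362} - \frac{433}{-22 + 3 \cdot 289 + 85} = - \frac{39}{362} - \frac{433}{-22 + 867 + 85} = - \frac{39}{362} - \frac{433}{930} = - \frac{48254}{84165}$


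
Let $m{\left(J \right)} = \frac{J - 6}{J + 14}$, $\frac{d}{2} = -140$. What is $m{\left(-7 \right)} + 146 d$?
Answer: $- \frac{286173}{7} \approx -40882.0$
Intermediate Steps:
$d = -280$ ($d = 2 \left(-140\right) = -280$)
$m{\left(J \right)} = \frac{-6 + J}{14 + J}$
$m{\left(-7 \right)} + 146 d = \frac{-6 - 7}{14 - 7} + 146 \left(-280\right) = \frac{1}{7} \left(-13\right) - 40880 = - \frac{13}{7} - 40880 = - \frac{286173}{7}$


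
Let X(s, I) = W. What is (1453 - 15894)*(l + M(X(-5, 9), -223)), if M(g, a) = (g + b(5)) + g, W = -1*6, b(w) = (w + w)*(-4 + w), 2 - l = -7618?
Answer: -110011538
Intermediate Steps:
l = 7620 (l = 2 - 1*(-7618) = 2 + 7618 = 7620)
b(w) = 2*w*(-4 + w) (b(w) = (2*w)*(-4 + w) = 2*w*(-4 + w))
W = -6
X(s, I) = -6
M(g, a) = 10 + 2*g (M(g, a) = (g + 2*5*(-4 + 5)) + g = (g + 2*5*1) + g = (g + 10) + g = (10 + g) + g = 10 + 2*g)
(1453 - 15894)*(l + M(X(-5, 9), -223)) = (1453 - 15894)*(7620 + (10 + 2*(-6))) = -14441*(7620 + (10 - 12)) = -14441*(7620 - 2) = -14441*7618 = -110011538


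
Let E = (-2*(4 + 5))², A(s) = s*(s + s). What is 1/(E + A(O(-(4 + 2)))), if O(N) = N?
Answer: 1/396 ≈ 0.0025253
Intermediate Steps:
A(s) = 2*s² (A(s) = s*(2*s) = 2*s²)
E = 324 (E = (-2*9)² = (-18)² = 324)
1/(E + A(O(-(4 + 2)))) = 1/(324 + 2*(-(4 + 2))²) = 1/(324 + 2*(-1*6)²) = 1/(324 + 2*(-6)²) = 1/(324 + 2*36) = 1/(324 + 72) = 1/396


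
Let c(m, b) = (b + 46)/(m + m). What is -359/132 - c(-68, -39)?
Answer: -11975/4488 ≈ -2.6682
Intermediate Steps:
c(m, b) = (46 + b)/(2*m) (c(m, b) = (46 + b)/((2*m)) = (46 + b)*(1/(2*m)) = (46 + b)/(2*m))
-359/132 - c(-68, -39) = -359/132 - (46 - 39)/(2*(-68)) = -359*1/132 - (-1)*7/(2*68) = -359/132 - 1*(-7/136) = -359/132 + 7/136 = -11975/4488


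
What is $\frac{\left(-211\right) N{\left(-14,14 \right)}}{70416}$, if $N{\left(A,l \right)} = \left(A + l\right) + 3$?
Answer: $- \frac{211}{23472} \approx -0.0089894$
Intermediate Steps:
$N{\left(A,l \right)} = 3 + A + l$
$\frac{\left(-211\right) N{\left(-14,14 \right)}}{70416} = \frac{\left(-211\right) \left(3 - 14 + 14\right)}{70416} = \left(-211\right) 3 \cdot \frac{1}{70416} = \left(-633\right) \frac{1}{70416} = - \frac{211}{23472}$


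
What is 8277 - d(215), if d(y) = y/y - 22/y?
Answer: 1779362/215 ≈ 8276.1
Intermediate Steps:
d(y) = 1 - 22/y
8277 - d(215) = 8277 - (-22 + 215)/215 = 8277 - 193/215 = 1779362/215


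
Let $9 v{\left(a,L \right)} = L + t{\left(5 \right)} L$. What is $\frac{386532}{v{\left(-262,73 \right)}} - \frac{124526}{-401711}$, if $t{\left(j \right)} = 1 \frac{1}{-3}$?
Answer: $\frac{2096210199800}{29324903} \approx 71482.0$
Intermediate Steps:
$t{\left(j \right)} = - \frac{1}{3}$ ($t{\left(j \right)} = 1 \left(- \frac{1}{3}\right) = - \frac{1}{3}$)
$v{\left(a,L \right)} = \frac{2 L}{27}$ ($v{\left(a,L \right)} = \frac{L - \frac{L}{3}}{9} = \frac{\frac{2}{3} L}{9} = \frac{2 L}{27}$)
$\frac{386532}{v{\left(-262,73 \right)}} - \frac{124526}{-401711} = \frac{386532}{\frac{2}{27} \cdot 73} - \frac{124526}{-401711} = \frac{386532}{\frac{146}{27}} - - \frac{124526}{401711} = 386532 \cdot \frac{27}{146} + \frac{124526}{401711} = \frac{5218182}{73} + \frac{124526}{401711} = \frac{2096210199800}{29324903}$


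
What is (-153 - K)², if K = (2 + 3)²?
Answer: 31684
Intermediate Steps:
K = 25 (K = 5² = 25)
(-153 - K)² = (-153 - 1*25)² = (-153 - 25)² = (-178)² = 31684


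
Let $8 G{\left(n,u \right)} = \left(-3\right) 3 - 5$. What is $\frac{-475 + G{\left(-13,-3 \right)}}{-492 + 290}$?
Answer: $\frac{1907}{808} \approx 2.3601$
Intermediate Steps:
$G{\left(n,u \right)} = - \frac{7}{4}$ ($G{\left(n,u \right)} = \frac{\left(-3\right) 3 - 5}{8} = \frac{-9 - 5}{8} = \frac{1}{8} \left(-14\right) = - \frac{7}{4}$)
$\frac{-475 + G{\left(-13,-3 \right)}}{-492 + 290} = \frac{-475 - \frac{7}{4}}{-492 + 290} = - \frac{1907}{4 \left(-202\right)} = \left(- \frac{1907}{4}\right) \left(- \frac{1}{202}\right) = \frac{1907}{808}$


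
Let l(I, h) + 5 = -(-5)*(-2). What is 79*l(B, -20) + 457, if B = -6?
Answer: -728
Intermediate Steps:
l(I, h) = -15 (l(I, h) = -5 - (-5)*(-2) = -5 - 1*10 = -5 - 10 = -15)
79*l(B, -20) + 457 = 79*(-15) + 457 = -1185 + 457 = -728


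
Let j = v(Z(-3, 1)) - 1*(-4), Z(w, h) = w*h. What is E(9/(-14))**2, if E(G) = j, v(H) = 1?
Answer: 25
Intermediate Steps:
Z(w, h) = h*w
j = 5 (j = 1 - 1*(-4) = 1 + 4 = 5)
E(G) = 5
E(9/(-14))**2 = 5**2 = 25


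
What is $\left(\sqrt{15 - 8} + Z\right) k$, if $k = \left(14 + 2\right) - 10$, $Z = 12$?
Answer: $72 + 6 \sqrt{7} \approx 87.875$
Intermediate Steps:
$k = 6$ ($k = 16 - 10 = 6$)
$\left(\sqrt{15 - 8} + Z\right) k = \left(\sqrt{15 - 8} + 12\right) 6 = \left(\sqrt{7} + 12\right) 6 = \left(12 + \sqrt{7}\right) 6 = 72 + 6 \sqrt{7}$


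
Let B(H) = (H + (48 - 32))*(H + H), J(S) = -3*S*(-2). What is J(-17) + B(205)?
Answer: 90508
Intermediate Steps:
J(S) = 6*S
B(H) = 2*H*(16 + H) (B(H) = (H + 16)*(2*H) = (16 + H)*(2*H) = 2*H*(16 + H))
J(-17) + B(205) = 6*(-17) + 2*205*(16 + 205) = -102 + 2*205*221 = -102 + 90610 = 90508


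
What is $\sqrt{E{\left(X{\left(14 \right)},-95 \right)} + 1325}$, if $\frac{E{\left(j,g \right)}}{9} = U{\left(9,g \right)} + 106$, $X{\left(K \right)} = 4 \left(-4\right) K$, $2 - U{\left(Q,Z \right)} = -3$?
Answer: $2 \sqrt{581} \approx 48.208$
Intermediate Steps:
$U{\left(Q,Z \right)} = 5$ ($U{\left(Q,Z \right)} = 2 - -3 = 2 + 3 = 5$)
$X{\left(K \right)} = - 16 K$
$E{\left(j,g \right)} = 999$ ($E{\left(j,g \right)} = 9 \left(5 + 106\right) = 9 \cdot 111 = 999$)
$\sqrt{E{\left(X{\left(14 \right)},-95 \right)} + 1325} = \sqrt{999 + 1325} = \sqrt{2324} = 2 \sqrt{581}$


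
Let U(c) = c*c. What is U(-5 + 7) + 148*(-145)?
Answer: -21456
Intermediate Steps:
U(c) = c²
U(-5 + 7) + 148*(-145) = (-5 + 7)² + 148*(-145) = 2² - 21460 = 4 - 21460 = -21456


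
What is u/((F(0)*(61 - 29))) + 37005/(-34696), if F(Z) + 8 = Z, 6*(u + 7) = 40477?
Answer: -182471555/6661632 ≈ -27.391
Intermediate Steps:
u = 40435/6 (u = -7 + (⅙)*40477 = -7 + 40477/6 = 40435/6 ≈ 6739.2)
F(Z) = -8 + Z
u/((F(0)*(61 - 29))) + 37005/(-34696) = 40435/(6*(((-8 + 0)*(61 - 29)))) + 37005/(-34696) = 40435/(6*((-8*32))) + 37005*(-1/34696) = (40435/6)/(-256) - 37005/34696 = (40435/6)*(-1/256) - 37005/34696 = -40435/1536 - 37005/34696 = -182471555/6661632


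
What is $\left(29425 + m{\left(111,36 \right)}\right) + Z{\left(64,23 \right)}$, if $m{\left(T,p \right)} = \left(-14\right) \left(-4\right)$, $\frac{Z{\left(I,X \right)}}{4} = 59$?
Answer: $29717$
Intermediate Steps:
$Z{\left(I,X \right)} = 236$ ($Z{\left(I,X \right)} = 4 \cdot 59 = 236$)
$m{\left(T,p \right)} = 56$
$\left(29425 + m{\left(111,36 \right)}\right) + Z{\left(64,23 \right)} = \left(29425 + 56\right) + 236 = 29481 + 236 = 29717$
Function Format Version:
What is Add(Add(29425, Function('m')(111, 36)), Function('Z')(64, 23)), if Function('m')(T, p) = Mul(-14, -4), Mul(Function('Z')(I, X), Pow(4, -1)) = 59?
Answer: 29717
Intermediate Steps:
Function('Z')(I, X) = 236 (Function('Z')(I, X) = Mul(4, 59) = 236)
Function('m')(T, p) = 56
Add(Add(29425, Function('m')(111, 36)), Function('Z')(64, 23)) = Add(Add(29425, 56), 236) = Add(29481, 236) = 29717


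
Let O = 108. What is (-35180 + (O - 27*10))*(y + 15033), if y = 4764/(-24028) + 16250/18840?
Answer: -3006522818472185/5658594 ≈ -5.3132e+8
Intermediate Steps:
y = 7517531/11317188 (y = 4764*(-1/24028) + 16250*(1/18840) = -1191/6007 + 1625/1884 = 7517531/11317188 ≈ 0.66426)
(-35180 + (O - 27*10))*(y + 15033) = (-35180 + (108 - 27*10))*(7517531/11317188 + 15033) = (-35180 + (108 - 270))*(170138804735/11317188) = (-35180 - 162)*(170138804735/11317188) = -35342*170138804735/11317188 = -3006522818472185/5658594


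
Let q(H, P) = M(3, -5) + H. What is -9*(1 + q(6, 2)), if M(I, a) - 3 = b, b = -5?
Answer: -45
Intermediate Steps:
M(I, a) = -2 (M(I, a) = 3 - 5 = -2)
q(H, P) = -2 + H
-9*(1 + q(6, 2)) = -9*(1 + (-2 + 6)) = -9*(1 + 4) = -9*5 = -45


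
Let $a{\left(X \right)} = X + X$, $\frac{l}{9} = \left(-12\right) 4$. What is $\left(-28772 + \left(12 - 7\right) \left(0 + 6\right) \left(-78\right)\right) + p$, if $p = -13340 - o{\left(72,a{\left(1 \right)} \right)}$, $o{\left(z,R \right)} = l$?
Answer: $-44020$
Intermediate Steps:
$l = -432$ ($l = 9 \left(\left(-12\right) 4\right) = 9 \left(-48\right) = -432$)
$a{\left(X \right)} = 2 X$
$o{\left(z,R \right)} = -432$
$p = -12908$ ($p = -13340 - -432 = -13340 + 432 = -12908$)
$\left(-28772 + \left(12 - 7\right) \left(0 + 6\right) \left(-78\right)\right) + p = \left(-28772 + \left(12 - 7\right) \left(0 + 6\right) \left(-78\right)\right) - 12908 = \left(-28772 + 5 \cdot 6 \left(-78\right)\right) - 12908 = \left(-28772 + 30 \left(-78\right)\right) - 12908 = \left(-28772 - 2340\right) - 12908 = -31112 - 12908 = -44020$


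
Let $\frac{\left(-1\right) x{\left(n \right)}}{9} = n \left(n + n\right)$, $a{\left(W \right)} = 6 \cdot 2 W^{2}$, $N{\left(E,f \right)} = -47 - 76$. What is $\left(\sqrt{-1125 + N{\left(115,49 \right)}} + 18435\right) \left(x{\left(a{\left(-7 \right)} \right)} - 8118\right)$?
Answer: $-114877886850 - 24926040 i \sqrt{78} \approx -1.1488 \cdot 10^{11} - 2.2014 \cdot 10^{8} i$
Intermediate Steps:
$N{\left(E,f \right)} = -123$
$a{\left(W \right)} = 12 W^{2}$
$x{\left(n \right)} = - 18 n^{2}$ ($x{\left(n \right)} = - 9 n \left(n + n\right) = - 9 n 2 n = - 9 \cdot 2 n^{2} = - 18 n^{2}$)
$\left(\sqrt{-1125 + N{\left(115,49 \right)}} + 18435\right) \left(x{\left(a{\left(-7 \right)} \right)} - 8118\right) = \left(\sqrt{-1125 - 123} + 18435\right) \left(- 18 \left(12 \left(-7\right)^{2}\right)^{2} - 8118\right) = \left(\sqrt{-1248} + 18435\right) \left(- 18 \left(12 \cdot 49\right)^{2} - 8118\right) = \left(4 i \sqrt{78} + 18435\right) \left(- 18 \cdot 588^{2} - 8118\right) = \left(18435 + 4 i \sqrt{78}\right) \left(\left(-18\right) 345744 - 8118\right) = \left(18435 + 4 i \sqrt{78}\right) \left(-6223392 - 8118\right) = \left(18435 + 4 i \sqrt{78}\right) \left(-6231510\right) = -114877886850 - 24926040 i \sqrt{78}$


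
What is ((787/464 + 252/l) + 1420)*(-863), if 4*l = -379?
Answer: -215358267903/175856 ≈ -1.2246e+6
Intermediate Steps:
l = -379/4 (l = (¼)*(-379) = -379/4 ≈ -94.750)
((787/464 + 252/l) + 1420)*(-863) = ((787/464 + 252/(-379/4)) + 1420)*(-863) = ((787*(1/464) + 252*(-4/379)) + 1420)*(-863) = ((787/464 - 1008/379) + 1420)*(-863) = (-169439/175856 + 1420)*(-863) = (249546081/175856)*(-863) = -215358267903/175856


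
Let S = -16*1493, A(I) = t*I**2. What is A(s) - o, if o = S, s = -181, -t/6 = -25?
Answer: 4938038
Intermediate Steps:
t = 150 (t = -6*(-25) = 150)
A(I) = 150*I**2
S = -23888
o = -23888
A(s) - o = 150*(-181)**2 - 1*(-23888) = 150*32761 + 23888 = 4914150 + 23888 = 4938038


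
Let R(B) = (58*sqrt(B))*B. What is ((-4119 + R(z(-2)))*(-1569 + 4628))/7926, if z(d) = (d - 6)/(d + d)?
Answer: -4200007/2642 + 177422*sqrt(2)/3963 ≈ -1526.4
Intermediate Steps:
z(d) = (-6 + d)/(2*d) (z(d) = (-6 + d)/((2*d)) = (-6 + d)*(1/(2*d)) = (-6 + d)/(2*d))
R(B) = 58*B**(3/2)
((-4119 + R(z(-2)))*(-1569 + 4628))/7926 = ((-4119 + 58*((1/2)*(-6 - 2)/(-2))**(3/2))*(-1569 + 4628))/7926 = ((-4119 + 58*((1/2)*(-1/2)*(-8))**(3/2))*3059)*(1/7926) = ((-4119 + 58*2**(3/2))*3059)*(1/7926) = ((-4119 + 58*(2*sqrt(2)))*3059)*(1/7926) = ((-4119 + 116*sqrt(2))*3059)*(1/7926) = (-12600021 + 354844*sqrt(2))*(1/7926) = -4200007/2642 + 177422*sqrt(2)/3963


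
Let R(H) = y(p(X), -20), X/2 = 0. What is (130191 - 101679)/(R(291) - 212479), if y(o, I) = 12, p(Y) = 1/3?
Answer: -28512/212467 ≈ -0.13419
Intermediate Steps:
X = 0 (X = 2*0 = 0)
p(Y) = 1/3
R(H) = 12
(130191 - 101679)/(R(291) - 212479) = (130191 - 101679)/(12 - 212479) = 28512/(-212467) = 28512*(-1/212467) = -28512/212467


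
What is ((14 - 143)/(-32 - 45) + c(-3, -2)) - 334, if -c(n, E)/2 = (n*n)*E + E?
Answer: -22509/77 ≈ -292.32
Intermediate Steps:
c(n, E) = -2*E - 2*E*n² (c(n, E) = -2*((n*n)*E + E) = -2*(n²*E + E) = -2*(E*n² + E) = -2*(E + E*n²) = -2*E - 2*E*n²)
((14 - 143)/(-32 - 45) + c(-3, -2)) - 334 = ((14 - 143)/(-32 - 45) - 2*(-2)*(1 + (-3)²)) - 334 = (-129/(-77) - 2*(-2)*(1 + 9)) - 334 = (-129*(-1/77) - 2*(-2)*10) - 334 = (129/77 + 40) - 334 = 3209/77 - 334 = -22509/77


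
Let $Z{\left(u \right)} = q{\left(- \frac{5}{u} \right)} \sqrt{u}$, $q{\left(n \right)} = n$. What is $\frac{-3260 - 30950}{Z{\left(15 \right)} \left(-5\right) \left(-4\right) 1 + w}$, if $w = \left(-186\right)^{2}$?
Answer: $- \frac{443823435}{448830956} - \frac{85525 \sqrt{15}}{448830956} \approx -0.98958$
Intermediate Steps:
$Z{\left(u \right)} = - \frac{5}{\sqrt{u}}$ ($Z{\left(u \right)} = - \frac{5}{u} \sqrt{u} = - \frac{5}{\sqrt{u}}$)
$w = 34596$
$\frac{-3260 - 30950}{Z{\left(15 \right)} \left(-5\right) \left(-4\right) 1 + w} = \frac{-3260 - 30950}{- \frac{5}{\sqrt{15}} \left(-5\right) \left(-4\right) 1 + 34596} = - \frac{34210}{- 5 \frac{\sqrt{15}}{15} \cdot 20 \cdot 1 + 34596} = - \frac{34210}{- \frac{\sqrt{15}}{3} \cdot 20 + 34596} = - \frac{34210}{- \frac{20 \sqrt{15}}{3} + 34596} = - \frac{34210}{34596 - \frac{20 \sqrt{15}}{3}}$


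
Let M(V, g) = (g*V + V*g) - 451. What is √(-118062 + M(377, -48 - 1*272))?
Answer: 3*I*√39977 ≈ 599.83*I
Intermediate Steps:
M(V, g) = -451 + 2*V*g (M(V, g) = (V*g + V*g) - 451 = 2*V*g - 451 = -451 + 2*V*g)
√(-118062 + M(377, -48 - 1*272)) = √(-118062 + (-451 + 2*377*(-48 - 1*272))) = √(-118062 + (-451 + 2*377*(-48 - 272))) = √(-118062 + (-451 + 2*377*(-320))) = √(-118062 + (-451 - 241280)) = √(-118062 - 241731) = √(-359793) = 3*I*√39977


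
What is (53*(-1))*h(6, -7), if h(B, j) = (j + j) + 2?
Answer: 636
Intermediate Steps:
h(B, j) = 2 + 2*j (h(B, j) = 2*j + 2 = 2 + 2*j)
(53*(-1))*h(6, -7) = (53*(-1))*(2 + 2*(-7)) = -53*(2 - 14) = -53*(-12) = 636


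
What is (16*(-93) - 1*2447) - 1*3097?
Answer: -7032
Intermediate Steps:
(16*(-93) - 1*2447) - 1*3097 = (-1488 - 2447) - 3097 = -3935 - 3097 = -7032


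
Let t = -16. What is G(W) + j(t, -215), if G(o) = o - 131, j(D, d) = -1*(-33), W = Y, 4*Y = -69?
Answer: -461/4 ≈ -115.25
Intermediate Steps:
Y = -69/4 (Y = (¼)*(-69) = -69/4 ≈ -17.250)
W = -69/4 ≈ -17.250
j(D, d) = 33
G(o) = -131 + o
G(W) + j(t, -215) = (-131 - 69/4) + 33 = -593/4 + 33 = -461/4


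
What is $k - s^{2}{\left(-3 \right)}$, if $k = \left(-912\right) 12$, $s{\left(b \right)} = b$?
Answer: $-10953$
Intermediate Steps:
$k = -10944$
$k - s^{2}{\left(-3 \right)} = -10944 - \left(-3\right)^{2} = -10944 - 9 = -10953$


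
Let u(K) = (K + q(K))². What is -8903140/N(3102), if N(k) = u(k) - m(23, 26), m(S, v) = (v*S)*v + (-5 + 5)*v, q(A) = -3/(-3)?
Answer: -8903140/9613061 ≈ -0.92615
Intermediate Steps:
q(A) = 1 (q(A) = -3*(-⅓) = 1)
m(S, v) = S*v² (m(S, v) = (S*v)*v + 0*v = S*v² + 0 = S*v²)
u(K) = (1 + K)² (u(K) = (K + 1)² = (1 + K)²)
N(k) = -15548 + (1 + k)² (N(k) = (1 + k)² - 23*26² = (1 + k)² - 23*676 = (1 + k)² - 1*15548 = (1 + k)² - 15548 = -15548 + (1 + k)²)
-8903140/N(3102) = -8903140/(-15548 + (1 + 3102)²) = -8903140/(-15548 + 3103²) = -8903140/(-15548 + 9628609) = -8903140/9613061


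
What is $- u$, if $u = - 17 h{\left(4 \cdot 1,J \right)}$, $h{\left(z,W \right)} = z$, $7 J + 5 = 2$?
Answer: $68$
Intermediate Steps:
$J = - \frac{3}{7}$ ($J = - \frac{5}{7} + \frac{1}{7} \cdot 2 = - \frac{5}{7} + \frac{2}{7} = - \frac{3}{7} \approx -0.42857$)
$u = -68$ ($u = - 17 \cdot 4 \cdot 1 = \left(-17\right) 4 = -68$)
$- u = \left(-1\right) \left(-68\right) = 68$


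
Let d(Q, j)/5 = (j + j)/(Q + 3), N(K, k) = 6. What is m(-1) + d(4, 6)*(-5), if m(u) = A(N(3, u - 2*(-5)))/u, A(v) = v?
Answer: -342/7 ≈ -48.857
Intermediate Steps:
d(Q, j) = 10*j/(3 + Q) (d(Q, j) = 5*((j + j)/(Q + 3)) = 5*((2*j)/(3 + Q)) = 5*(2*j/(3 + Q)) = 10*j/(3 + Q))
m(u) = 6/u
m(-1) + d(4, 6)*(-5) = 6/(-1) + (10*6/(3 + 4))*(-5) = 6*(-1) + (10*6/7)*(-5) = -6 + (10*6*(1/7))*(-5) = -6 + (60/7)*(-5) = -6 - 300/7 = -342/7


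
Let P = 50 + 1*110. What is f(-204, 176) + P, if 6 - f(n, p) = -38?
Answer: 204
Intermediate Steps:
f(n, p) = 44 (f(n, p) = 6 - 1*(-38) = 6 + 38 = 44)
P = 160 (P = 50 + 110 = 160)
f(-204, 176) + P = 44 + 160 = 204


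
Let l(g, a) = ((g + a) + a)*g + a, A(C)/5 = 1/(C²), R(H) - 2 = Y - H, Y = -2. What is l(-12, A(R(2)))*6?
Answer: 1383/2 ≈ 691.50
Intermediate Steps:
R(H) = -H (R(H) = 2 + (-2 - H) = -H)
A(C) = 5/C² (A(C) = 5/(C²) = 5/C²)
l(g, a) = a + g*(g + 2*a) (l(g, a) = ((a + g) + a)*g + a = (g + 2*a)*g + a = g*(g + 2*a) + a = a + g*(g + 2*a))
l(-12, A(R(2)))*6 = (5/(-1*2)² + (-12)² + 2*(5/(-1*2)²)*(-12))*6 = (5/(-2)² + 144 + 2*(5/(-2)²)*(-12))*6 = (5*(¼) + 144 + 2*(5*(¼))*(-12))*6 = (5/4 + 144 + 2*(5/4)*(-12))*6 = (5/4 + 144 - 30)*6 = (461/4)*6 = 1383/2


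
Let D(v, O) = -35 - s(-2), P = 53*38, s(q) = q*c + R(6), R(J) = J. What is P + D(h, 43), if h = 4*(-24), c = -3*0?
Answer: 1973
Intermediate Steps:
c = 0
h = -96
s(q) = 6 (s(q) = q*0 + 6 = 0 + 6 = 6)
P = 2014
D(v, O) = -41 (D(v, O) = -35 - 1*6 = -35 - 6 = -41)
P + D(h, 43) = 2014 - 41 = 1973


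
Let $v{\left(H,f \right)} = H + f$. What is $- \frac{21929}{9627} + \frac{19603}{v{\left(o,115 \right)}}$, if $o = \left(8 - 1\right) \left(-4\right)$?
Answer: $\frac{62270086}{279183} \approx 223.04$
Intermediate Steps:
$o = -28$ ($o = 7 \left(-4\right) = -28$)
$- \frac{21929}{9627} + \frac{19603}{v{\left(o,115 \right)}} = - \frac{21929}{9627} + \frac{19603}{-28 + 115} = \left(-21929\right) \frac{1}{9627} + \frac{19603}{87} = - \frac{21929}{9627} + 19603 \cdot \frac{1}{87} = - \frac{21929}{9627} + \frac{19603}{87} = \frac{62270086}{279183}$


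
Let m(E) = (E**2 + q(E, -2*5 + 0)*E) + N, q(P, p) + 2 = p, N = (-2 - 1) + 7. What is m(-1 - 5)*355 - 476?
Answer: 39284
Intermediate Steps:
N = 4 (N = -3 + 7 = 4)
q(P, p) = -2 + p
m(E) = 4 + E**2 - 12*E (m(E) = (E**2 + (-2 + (-2*5 + 0))*E) + 4 = (E**2 + (-2 + (-10 + 0))*E) + 4 = (E**2 + (-2 - 10)*E) + 4 = (E**2 - 12*E) + 4 = 4 + E**2 - 12*E)
m(-1 - 5)*355 - 476 = (4 + (-1 - 5)**2 - 12*(-1 - 5))*355 - 476 = (4 + (-6)**2 - 12*(-6))*355 - 476 = (4 + 36 + 72)*355 - 476 = 112*355 - 476 = 39760 - 476 = 39284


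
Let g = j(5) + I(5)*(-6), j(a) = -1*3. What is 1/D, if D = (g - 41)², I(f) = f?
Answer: 1/5476 ≈ 0.00018262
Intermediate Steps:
j(a) = -3
g = -33 (g = -3 + 5*(-6) = -3 - 30 = -33)
D = 5476 (D = (-33 - 41)² = (-74)² = 5476)
1/D = 1/5476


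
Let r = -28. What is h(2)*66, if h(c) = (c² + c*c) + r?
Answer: -1320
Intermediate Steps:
h(c) = -28 + 2*c² (h(c) = (c² + c*c) - 28 = (c² + c²) - 28 = 2*c² - 28 = -28 + 2*c²)
h(2)*66 = (-28 + 2*2²)*66 = (-28 + 2*4)*66 = (-28 + 8)*66 = -20*66 = -1320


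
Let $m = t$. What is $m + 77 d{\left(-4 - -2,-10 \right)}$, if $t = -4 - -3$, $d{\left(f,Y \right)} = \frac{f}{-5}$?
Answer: $\frac{149}{5} \approx 29.8$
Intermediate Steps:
$d{\left(f,Y \right)} = - \frac{f}{5}$ ($d{\left(f,Y \right)} = f \left(- \frac{1}{5}\right) = - \frac{f}{5}$)
$t = -1$ ($t = -4 + 3 = -1$)
$m = -1$
$m + 77 d{\left(-4 - -2,-10 \right)} = -1 + 77 \left(- \frac{-4 - -2}{5}\right) = -1 + 77 \left(- \frac{-4 + 2}{5}\right) = -1 + 77 \left(\left(- \frac{1}{5}\right) \left(-2\right)\right) = -1 + 77 \cdot \frac{2}{5} = -1 + \frac{154}{5} = \frac{149}{5}$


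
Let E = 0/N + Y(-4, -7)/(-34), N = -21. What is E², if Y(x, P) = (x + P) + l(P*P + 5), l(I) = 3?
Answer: 16/289 ≈ 0.055363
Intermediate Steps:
Y(x, P) = 3 + P + x (Y(x, P) = (x + P) + 3 = (P + x) + 3 = 3 + P + x)
E = 4/17 (E = 0/(-21) + (3 - 7 - 4)/(-34) = 0*(-1/21) - 8*(-1/34) = 0 + 4/17 = 4/17 ≈ 0.23529)
E² = (4/17)² = 16/289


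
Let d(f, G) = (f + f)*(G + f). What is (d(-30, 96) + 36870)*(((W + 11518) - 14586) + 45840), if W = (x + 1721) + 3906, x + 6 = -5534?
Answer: 1410489690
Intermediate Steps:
x = -5540 (x = -6 - 5534 = -5540)
d(f, G) = 2*f*(G + f) (d(f, G) = (2*f)*(G + f) = 2*f*(G + f))
W = 87 (W = (-5540 + 1721) + 3906 = -3819 + 3906 = 87)
(d(-30, 96) + 36870)*(((W + 11518) - 14586) + 45840) = (2*(-30)*(96 - 30) + 36870)*(((87 + 11518) - 14586) + 45840) = (2*(-30)*66 + 36870)*((11605 - 14586) + 45840) = (-3960 + 36870)*(-2981 + 45840) = 32910*42859 = 1410489690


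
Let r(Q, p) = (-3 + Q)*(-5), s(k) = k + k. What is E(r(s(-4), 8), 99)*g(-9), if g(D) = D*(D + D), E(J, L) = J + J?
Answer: 17820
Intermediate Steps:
s(k) = 2*k
r(Q, p) = 15 - 5*Q
E(J, L) = 2*J
g(D) = 2*D² (g(D) = D*(2*D) = 2*D²)
E(r(s(-4), 8), 99)*g(-9) = (2*(15 - 10*(-4)))*(2*(-9)²) = (2*(15 - 5*(-8)))*(2*81) = (2*(15 + 40))*162 = (2*55)*162 = 110*162 = 17820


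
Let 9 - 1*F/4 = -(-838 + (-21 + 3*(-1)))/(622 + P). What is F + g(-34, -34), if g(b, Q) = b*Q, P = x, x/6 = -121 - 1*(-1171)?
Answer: 4123788/3461 ≈ 1191.5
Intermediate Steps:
x = 6300 (x = 6*(-121 - 1*(-1171)) = 6*(-121 + 1171) = 6*1050 = 6300)
P = 6300
g(b, Q) = Q*b
F = 122872/3461 (F = 36 - (-4)*(-838 + (-21 + 3*(-1)))/(622 + 6300) = 36 - (-4)*(-838 + (-21 - 3))/6922 = 36 - (-4)*(-838 - 24)*(1/6922) = 36 - (-4)*(-862*1/6922) = 36 - (-4)*(-431)/3461 = 36 - 4*431/3461 = 36 - 1724/3461 = 122872/3461 ≈ 35.502)
F + g(-34, -34) = 122872/3461 - 34*(-34) = 122872/3461 + 1156 = 4123788/3461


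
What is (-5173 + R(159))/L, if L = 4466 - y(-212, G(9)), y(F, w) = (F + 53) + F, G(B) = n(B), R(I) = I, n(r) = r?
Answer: -5014/4837 ≈ -1.0366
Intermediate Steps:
G(B) = B
y(F, w) = 53 + 2*F (y(F, w) = (53 + F) + F = 53 + 2*F)
L = 4837 (L = 4466 - (53 + 2*(-212)) = 4466 - (53 - 424) = 4466 - 1*(-371) = 4466 + 371 = 4837)
(-5173 + R(159))/L = (-5173 + 159)/4837 = -5014*1/4837 = -5014/4837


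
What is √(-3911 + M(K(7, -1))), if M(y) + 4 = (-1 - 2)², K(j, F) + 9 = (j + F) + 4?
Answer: 3*I*√434 ≈ 62.498*I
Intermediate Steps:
K(j, F) = -5 + F + j (K(j, F) = -9 + ((j + F) + 4) = -9 + ((F + j) + 4) = -9 + (4 + F + j) = -5 + F + j)
M(y) = 5 (M(y) = -4 + (-1 - 2)² = -4 + (-3)² = -4 + 9 = 5)
√(-3911 + M(K(7, -1))) = √(-3911 + 5) = √(-3906) = 3*I*√434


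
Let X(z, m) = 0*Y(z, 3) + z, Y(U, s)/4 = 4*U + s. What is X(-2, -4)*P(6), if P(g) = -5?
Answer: 10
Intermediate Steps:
Y(U, s) = 4*s + 16*U (Y(U, s) = 4*(4*U + s) = 4*(s + 4*U) = 4*s + 16*U)
X(z, m) = z (X(z, m) = 0*(4*3 + 16*z) + z = 0*(12 + 16*z) + z = 0 + z = z)
X(-2, -4)*P(6) = -2*(-5) = 10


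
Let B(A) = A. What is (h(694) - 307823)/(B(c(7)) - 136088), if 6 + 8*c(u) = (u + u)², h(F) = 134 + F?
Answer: 1227980/544257 ≈ 2.2562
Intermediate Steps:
c(u) = -¾ + u²/2 (c(u) = -¾ + (u + u)²/8 = -¾ + (2*u)²/8 = -¾ + (4*u²)/8 = -¾ + u²/2)
(h(694) - 307823)/(B(c(7)) - 136088) = ((134 + 694) - 307823)/((-¾ + (½)*7²) - 136088) = (828 - 307823)/((-¾ + (½)*49) - 136088) = -306995/((-¾ + 49/2) - 136088) = -306995/(95/4 - 136088) = -306995/(-544257/4) = -306995*(-4/544257) = 1227980/544257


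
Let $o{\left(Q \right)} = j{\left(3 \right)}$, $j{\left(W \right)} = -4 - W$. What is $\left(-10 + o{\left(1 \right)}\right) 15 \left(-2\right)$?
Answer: $510$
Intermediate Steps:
$o{\left(Q \right)} = -7$ ($o{\left(Q \right)} = -4 - 3 = -7$)
$\left(-10 + o{\left(1 \right)}\right) 15 \left(-2\right) = \left(-10 - 7\right) 15 \left(-2\right) = \left(-17\right) 15 \left(-2\right) = \left(-255\right) \left(-2\right) = 510$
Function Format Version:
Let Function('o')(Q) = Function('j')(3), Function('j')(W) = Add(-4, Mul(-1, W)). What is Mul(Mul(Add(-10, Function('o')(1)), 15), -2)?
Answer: 510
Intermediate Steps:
Function('o')(Q) = -7 (Function('o')(Q) = Add(-4, Mul(-1, 3)) = Add(-4, -3) = -7)
Mul(Mul(Add(-10, Function('o')(1)), 15), -2) = Mul(Mul(Add(-10, -7), 15), -2) = Mul(Mul(-17, 15), -2) = Mul(-255, -2) = 510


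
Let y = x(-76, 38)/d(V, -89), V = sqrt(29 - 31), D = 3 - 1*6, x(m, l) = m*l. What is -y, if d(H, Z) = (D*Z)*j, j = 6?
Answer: 1444/801 ≈ 1.8027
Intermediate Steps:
x(m, l) = l*m
D = -3 (D = 3 - 6 = -3)
V = I*sqrt(2) (V = sqrt(-2) = I*sqrt(2) ≈ 1.4142*I)
d(H, Z) = -18*Z (d(H, Z) = -3*Z*6 = -18*Z)
y = -1444/801 (y = (38*(-76))/((-18*(-89))) = -2888/1602 = -2888*1/1602 = -1444/801 ≈ -1.8027)
-y = -1*(-1444/801) = 1444/801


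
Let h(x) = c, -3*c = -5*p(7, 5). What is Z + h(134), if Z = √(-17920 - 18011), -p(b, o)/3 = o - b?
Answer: 10 + I*√35931 ≈ 10.0 + 189.55*I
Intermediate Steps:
p(b, o) = -3*o + 3*b (p(b, o) = -3*(o - b) = -3*o + 3*b)
Z = I*√35931 (Z = √(-35931) = I*√35931 ≈ 189.55*I)
c = 10 (c = -(-5)*(-3*5 + 3*7)/3 = -(-5)*(-15 + 21)/3 = -(-5)*6/3 = -⅓*(-30) = 10)
h(x) = 10
Z + h(134) = I*√35931 + 10 = 10 + I*√35931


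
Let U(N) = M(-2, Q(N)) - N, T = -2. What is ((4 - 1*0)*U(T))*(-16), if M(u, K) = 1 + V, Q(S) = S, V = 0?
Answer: -192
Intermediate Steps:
M(u, K) = 1 (M(u, K) = 1 + 0 = 1)
U(N) = 1 - N
((4 - 1*0)*U(T))*(-16) = ((4 - 1*0)*(1 - 1*(-2)))*(-16) = ((4 + 0)*(1 + 2))*(-16) = (4*3)*(-16) = 12*(-16) = -192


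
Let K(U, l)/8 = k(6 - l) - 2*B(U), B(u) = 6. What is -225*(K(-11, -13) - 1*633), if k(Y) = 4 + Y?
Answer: 122625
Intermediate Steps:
K(U, l) = -16 - 8*l (K(U, l) = 8*((4 + (6 - l)) - 2*6) = 8*((10 - l) - 12) = 8*(-2 - l) = -16 - 8*l)
-225*(K(-11, -13) - 1*633) = -225*((-16 - 8*(-13)) - 1*633) = -225*((-16 + 104) - 633) = -225*(88 - 633) = -225*(-545) = 122625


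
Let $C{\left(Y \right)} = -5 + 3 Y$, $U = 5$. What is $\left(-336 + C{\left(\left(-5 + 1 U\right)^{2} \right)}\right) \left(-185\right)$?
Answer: $63085$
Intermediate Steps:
$\left(-336 + C{\left(\left(-5 + 1 U\right)^{2} \right)}\right) \left(-185\right) = \left(-336 - \left(5 - 3 \left(-5 + 1 \cdot 5\right)^{2}\right)\right) \left(-185\right) = \left(-336 - \left(5 - 3 \left(-5 + 5\right)^{2}\right)\right) \left(-185\right) = \left(-336 - \left(5 - 3 \cdot 0^{2}\right)\right) \left(-185\right) = \left(-336 + \left(-5 + 3 \cdot 0\right)\right) \left(-185\right) = \left(-336 + \left(-5 + 0\right)\right) \left(-185\right) = \left(-336 - 5\right) \left(-185\right) = \left(-341\right) \left(-185\right) = 63085$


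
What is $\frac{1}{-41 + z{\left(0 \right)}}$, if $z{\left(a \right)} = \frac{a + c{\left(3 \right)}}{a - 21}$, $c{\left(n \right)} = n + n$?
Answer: $- \frac{7}{289} \approx -0.024221$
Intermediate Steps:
$c{\left(n \right)} = 2 n$
$z{\left(a \right)} = \frac{6 + a}{-21 + a}$ ($z{\left(a \right)} = \frac{a + 2 \cdot 3}{a - 21} = \frac{a + 6}{-21 + a} = \frac{6 + a}{-21 + a}$)
$\frac{1}{-41 + z{\left(0 \right)}} = \frac{1}{-41 + \frac{6 + 0}{-21 + 0}} = \frac{1}{-41 + \frac{1}{-21} \cdot 6} = \frac{1}{-41 - \frac{2}{7}} = \frac{1}{- \frac{289}{7}} = - \frac{7}{289}$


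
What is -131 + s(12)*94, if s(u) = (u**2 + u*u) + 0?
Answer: 26941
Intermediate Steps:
s(u) = 2*u**2 (s(u) = (u**2 + u**2) + 0 = 2*u**2 + 0 = 2*u**2)
-131 + s(12)*94 = -131 + (2*12**2)*94 = -131 + (2*144)*94 = -131 + 288*94 = -131 + 27072 = 26941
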